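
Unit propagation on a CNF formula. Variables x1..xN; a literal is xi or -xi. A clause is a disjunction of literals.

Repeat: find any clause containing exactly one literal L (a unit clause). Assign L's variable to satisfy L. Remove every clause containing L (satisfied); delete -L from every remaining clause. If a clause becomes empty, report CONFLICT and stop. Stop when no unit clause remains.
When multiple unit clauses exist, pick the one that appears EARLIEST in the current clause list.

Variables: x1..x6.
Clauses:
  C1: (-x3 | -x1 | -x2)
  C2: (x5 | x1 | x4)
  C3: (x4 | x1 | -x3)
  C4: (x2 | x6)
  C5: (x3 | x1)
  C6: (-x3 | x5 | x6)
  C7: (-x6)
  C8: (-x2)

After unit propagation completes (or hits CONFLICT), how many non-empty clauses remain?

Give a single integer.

Answer: 5

Derivation:
unit clause [-6] forces x6=F; simplify:
  drop 6 from [2, 6] -> [2]
  drop 6 from [-3, 5, 6] -> [-3, 5]
  satisfied 1 clause(s); 7 remain; assigned so far: [6]
unit clause [2] forces x2=T; simplify:
  drop -2 from [-3, -1, -2] -> [-3, -1]
  drop -2 from [-2] -> [] (empty!)
  satisfied 1 clause(s); 6 remain; assigned so far: [2, 6]
CONFLICT (empty clause)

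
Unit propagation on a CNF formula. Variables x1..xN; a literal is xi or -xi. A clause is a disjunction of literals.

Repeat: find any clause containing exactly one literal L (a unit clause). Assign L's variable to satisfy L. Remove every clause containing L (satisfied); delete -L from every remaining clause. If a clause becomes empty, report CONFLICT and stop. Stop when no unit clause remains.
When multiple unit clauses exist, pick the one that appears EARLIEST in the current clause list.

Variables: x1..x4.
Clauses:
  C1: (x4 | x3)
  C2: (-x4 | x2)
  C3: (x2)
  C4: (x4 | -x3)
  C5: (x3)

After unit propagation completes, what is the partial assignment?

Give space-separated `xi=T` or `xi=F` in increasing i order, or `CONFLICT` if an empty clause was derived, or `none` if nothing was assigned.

unit clause [2] forces x2=T; simplify:
  satisfied 2 clause(s); 3 remain; assigned so far: [2]
unit clause [3] forces x3=T; simplify:
  drop -3 from [4, -3] -> [4]
  satisfied 2 clause(s); 1 remain; assigned so far: [2, 3]
unit clause [4] forces x4=T; simplify:
  satisfied 1 clause(s); 0 remain; assigned so far: [2, 3, 4]

Answer: x2=T x3=T x4=T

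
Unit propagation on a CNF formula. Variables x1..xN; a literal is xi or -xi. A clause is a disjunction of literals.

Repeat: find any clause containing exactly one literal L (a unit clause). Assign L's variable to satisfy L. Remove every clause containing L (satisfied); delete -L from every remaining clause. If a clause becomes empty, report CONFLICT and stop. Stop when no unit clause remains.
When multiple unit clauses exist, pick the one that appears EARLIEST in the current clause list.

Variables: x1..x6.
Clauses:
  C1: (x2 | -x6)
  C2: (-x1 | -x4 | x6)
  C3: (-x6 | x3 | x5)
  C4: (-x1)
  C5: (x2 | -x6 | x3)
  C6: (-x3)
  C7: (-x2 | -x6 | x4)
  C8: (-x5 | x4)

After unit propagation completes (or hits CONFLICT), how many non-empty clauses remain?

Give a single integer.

unit clause [-1] forces x1=F; simplify:
  satisfied 2 clause(s); 6 remain; assigned so far: [1]
unit clause [-3] forces x3=F; simplify:
  drop 3 from [-6, 3, 5] -> [-6, 5]
  drop 3 from [2, -6, 3] -> [2, -6]
  satisfied 1 clause(s); 5 remain; assigned so far: [1, 3]

Answer: 5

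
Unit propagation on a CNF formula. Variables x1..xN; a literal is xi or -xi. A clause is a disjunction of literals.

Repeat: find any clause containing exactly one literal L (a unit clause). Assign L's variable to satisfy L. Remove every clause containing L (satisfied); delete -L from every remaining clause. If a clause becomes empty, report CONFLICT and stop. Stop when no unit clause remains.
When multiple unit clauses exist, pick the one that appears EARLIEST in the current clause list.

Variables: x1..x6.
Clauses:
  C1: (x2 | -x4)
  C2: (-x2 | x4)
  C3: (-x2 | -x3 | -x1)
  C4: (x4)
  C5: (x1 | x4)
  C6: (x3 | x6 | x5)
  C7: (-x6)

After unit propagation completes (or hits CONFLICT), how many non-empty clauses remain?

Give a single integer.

Answer: 2

Derivation:
unit clause [4] forces x4=T; simplify:
  drop -4 from [2, -4] -> [2]
  satisfied 3 clause(s); 4 remain; assigned so far: [4]
unit clause [2] forces x2=T; simplify:
  drop -2 from [-2, -3, -1] -> [-3, -1]
  satisfied 1 clause(s); 3 remain; assigned so far: [2, 4]
unit clause [-6] forces x6=F; simplify:
  drop 6 from [3, 6, 5] -> [3, 5]
  satisfied 1 clause(s); 2 remain; assigned so far: [2, 4, 6]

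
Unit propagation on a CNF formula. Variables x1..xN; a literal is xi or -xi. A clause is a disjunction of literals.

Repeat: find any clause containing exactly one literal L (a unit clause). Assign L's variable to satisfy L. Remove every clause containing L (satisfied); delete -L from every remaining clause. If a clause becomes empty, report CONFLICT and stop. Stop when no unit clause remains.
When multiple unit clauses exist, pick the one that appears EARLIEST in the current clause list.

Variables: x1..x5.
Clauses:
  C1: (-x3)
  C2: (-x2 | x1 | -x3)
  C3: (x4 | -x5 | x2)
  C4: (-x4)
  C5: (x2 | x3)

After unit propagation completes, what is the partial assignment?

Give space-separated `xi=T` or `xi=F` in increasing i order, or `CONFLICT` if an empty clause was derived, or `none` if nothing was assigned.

unit clause [-3] forces x3=F; simplify:
  drop 3 from [2, 3] -> [2]
  satisfied 2 clause(s); 3 remain; assigned so far: [3]
unit clause [-4] forces x4=F; simplify:
  drop 4 from [4, -5, 2] -> [-5, 2]
  satisfied 1 clause(s); 2 remain; assigned so far: [3, 4]
unit clause [2] forces x2=T; simplify:
  satisfied 2 clause(s); 0 remain; assigned so far: [2, 3, 4]

Answer: x2=T x3=F x4=F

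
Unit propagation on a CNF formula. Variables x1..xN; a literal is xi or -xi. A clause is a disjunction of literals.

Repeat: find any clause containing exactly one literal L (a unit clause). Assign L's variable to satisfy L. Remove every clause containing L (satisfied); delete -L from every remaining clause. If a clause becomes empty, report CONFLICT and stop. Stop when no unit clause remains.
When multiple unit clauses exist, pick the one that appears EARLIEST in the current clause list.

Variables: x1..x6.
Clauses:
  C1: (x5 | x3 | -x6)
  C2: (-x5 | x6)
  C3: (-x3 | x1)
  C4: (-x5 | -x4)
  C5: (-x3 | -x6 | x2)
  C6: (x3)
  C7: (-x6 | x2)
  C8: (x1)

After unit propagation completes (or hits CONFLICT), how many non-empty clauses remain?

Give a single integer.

Answer: 4

Derivation:
unit clause [3] forces x3=T; simplify:
  drop -3 from [-3, 1] -> [1]
  drop -3 from [-3, -6, 2] -> [-6, 2]
  satisfied 2 clause(s); 6 remain; assigned so far: [3]
unit clause [1] forces x1=T; simplify:
  satisfied 2 clause(s); 4 remain; assigned so far: [1, 3]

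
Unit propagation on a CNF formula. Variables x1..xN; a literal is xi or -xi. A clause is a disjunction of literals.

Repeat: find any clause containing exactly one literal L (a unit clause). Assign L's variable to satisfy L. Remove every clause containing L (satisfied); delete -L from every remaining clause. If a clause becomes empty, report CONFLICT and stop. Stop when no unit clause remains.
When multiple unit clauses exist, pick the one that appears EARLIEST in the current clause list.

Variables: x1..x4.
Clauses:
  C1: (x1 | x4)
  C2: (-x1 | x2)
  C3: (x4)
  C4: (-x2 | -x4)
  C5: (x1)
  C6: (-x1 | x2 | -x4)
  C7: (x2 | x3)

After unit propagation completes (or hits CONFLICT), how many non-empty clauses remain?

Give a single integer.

unit clause [4] forces x4=T; simplify:
  drop -4 from [-2, -4] -> [-2]
  drop -4 from [-1, 2, -4] -> [-1, 2]
  satisfied 2 clause(s); 5 remain; assigned so far: [4]
unit clause [-2] forces x2=F; simplify:
  drop 2 from [-1, 2] -> [-1]
  drop 2 from [-1, 2] -> [-1]
  drop 2 from [2, 3] -> [3]
  satisfied 1 clause(s); 4 remain; assigned so far: [2, 4]
unit clause [-1] forces x1=F; simplify:
  drop 1 from [1] -> [] (empty!)
  satisfied 2 clause(s); 2 remain; assigned so far: [1, 2, 4]
CONFLICT (empty clause)

Answer: 1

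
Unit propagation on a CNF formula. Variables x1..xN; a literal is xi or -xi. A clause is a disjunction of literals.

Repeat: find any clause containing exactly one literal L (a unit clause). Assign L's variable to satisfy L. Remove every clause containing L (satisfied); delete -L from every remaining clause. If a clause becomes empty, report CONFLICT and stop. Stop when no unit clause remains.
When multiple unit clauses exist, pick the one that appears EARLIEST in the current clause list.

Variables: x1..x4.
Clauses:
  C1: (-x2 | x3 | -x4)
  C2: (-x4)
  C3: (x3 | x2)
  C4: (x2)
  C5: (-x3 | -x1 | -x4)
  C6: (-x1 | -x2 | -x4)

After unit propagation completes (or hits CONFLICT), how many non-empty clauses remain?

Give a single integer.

unit clause [-4] forces x4=F; simplify:
  satisfied 4 clause(s); 2 remain; assigned so far: [4]
unit clause [2] forces x2=T; simplify:
  satisfied 2 clause(s); 0 remain; assigned so far: [2, 4]

Answer: 0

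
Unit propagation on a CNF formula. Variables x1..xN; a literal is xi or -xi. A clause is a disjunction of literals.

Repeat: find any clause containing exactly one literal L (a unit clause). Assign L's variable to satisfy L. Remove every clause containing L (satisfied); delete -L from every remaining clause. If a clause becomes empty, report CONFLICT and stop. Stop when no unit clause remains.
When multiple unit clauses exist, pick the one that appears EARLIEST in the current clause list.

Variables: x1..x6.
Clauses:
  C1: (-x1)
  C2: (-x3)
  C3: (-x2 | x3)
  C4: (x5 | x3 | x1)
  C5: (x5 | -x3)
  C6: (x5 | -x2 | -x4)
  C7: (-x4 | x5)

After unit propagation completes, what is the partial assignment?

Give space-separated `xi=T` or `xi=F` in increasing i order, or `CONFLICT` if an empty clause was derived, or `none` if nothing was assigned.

unit clause [-1] forces x1=F; simplify:
  drop 1 from [5, 3, 1] -> [5, 3]
  satisfied 1 clause(s); 6 remain; assigned so far: [1]
unit clause [-3] forces x3=F; simplify:
  drop 3 from [-2, 3] -> [-2]
  drop 3 from [5, 3] -> [5]
  satisfied 2 clause(s); 4 remain; assigned so far: [1, 3]
unit clause [-2] forces x2=F; simplify:
  satisfied 2 clause(s); 2 remain; assigned so far: [1, 2, 3]
unit clause [5] forces x5=T; simplify:
  satisfied 2 clause(s); 0 remain; assigned so far: [1, 2, 3, 5]

Answer: x1=F x2=F x3=F x5=T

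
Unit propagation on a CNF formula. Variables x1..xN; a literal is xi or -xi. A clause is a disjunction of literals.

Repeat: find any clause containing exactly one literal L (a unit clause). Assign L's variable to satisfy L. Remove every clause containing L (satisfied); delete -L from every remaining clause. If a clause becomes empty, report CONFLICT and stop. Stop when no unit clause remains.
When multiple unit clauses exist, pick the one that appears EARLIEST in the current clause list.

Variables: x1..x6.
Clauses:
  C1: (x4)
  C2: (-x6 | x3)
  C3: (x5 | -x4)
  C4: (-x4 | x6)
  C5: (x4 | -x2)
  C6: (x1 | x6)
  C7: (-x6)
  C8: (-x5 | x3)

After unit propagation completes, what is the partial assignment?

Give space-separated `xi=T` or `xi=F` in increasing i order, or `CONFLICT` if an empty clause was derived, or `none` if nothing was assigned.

Answer: CONFLICT

Derivation:
unit clause [4] forces x4=T; simplify:
  drop -4 from [5, -4] -> [5]
  drop -4 from [-4, 6] -> [6]
  satisfied 2 clause(s); 6 remain; assigned so far: [4]
unit clause [5] forces x5=T; simplify:
  drop -5 from [-5, 3] -> [3]
  satisfied 1 clause(s); 5 remain; assigned so far: [4, 5]
unit clause [6] forces x6=T; simplify:
  drop -6 from [-6, 3] -> [3]
  drop -6 from [-6] -> [] (empty!)
  satisfied 2 clause(s); 3 remain; assigned so far: [4, 5, 6]
CONFLICT (empty clause)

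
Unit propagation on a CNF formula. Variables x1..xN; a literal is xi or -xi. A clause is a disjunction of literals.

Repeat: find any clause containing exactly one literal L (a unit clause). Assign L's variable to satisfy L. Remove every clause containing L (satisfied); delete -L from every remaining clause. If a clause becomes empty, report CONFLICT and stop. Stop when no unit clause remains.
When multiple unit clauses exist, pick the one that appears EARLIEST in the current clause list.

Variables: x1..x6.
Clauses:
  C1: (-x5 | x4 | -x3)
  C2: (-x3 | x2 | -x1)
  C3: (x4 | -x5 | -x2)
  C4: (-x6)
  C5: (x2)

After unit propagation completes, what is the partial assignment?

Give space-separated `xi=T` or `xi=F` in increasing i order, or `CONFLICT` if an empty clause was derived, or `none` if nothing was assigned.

Answer: x2=T x6=F

Derivation:
unit clause [-6] forces x6=F; simplify:
  satisfied 1 clause(s); 4 remain; assigned so far: [6]
unit clause [2] forces x2=T; simplify:
  drop -2 from [4, -5, -2] -> [4, -5]
  satisfied 2 clause(s); 2 remain; assigned so far: [2, 6]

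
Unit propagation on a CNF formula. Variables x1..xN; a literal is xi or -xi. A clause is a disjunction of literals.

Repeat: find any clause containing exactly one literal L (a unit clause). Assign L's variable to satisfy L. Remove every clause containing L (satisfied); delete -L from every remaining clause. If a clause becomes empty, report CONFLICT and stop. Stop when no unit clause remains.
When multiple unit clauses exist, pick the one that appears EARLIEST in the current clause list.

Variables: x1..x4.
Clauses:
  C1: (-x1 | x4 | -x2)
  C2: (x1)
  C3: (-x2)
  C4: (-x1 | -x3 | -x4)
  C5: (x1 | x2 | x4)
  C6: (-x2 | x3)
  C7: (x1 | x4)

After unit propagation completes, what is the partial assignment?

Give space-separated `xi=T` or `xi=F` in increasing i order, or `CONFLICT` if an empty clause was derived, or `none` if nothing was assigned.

unit clause [1] forces x1=T; simplify:
  drop -1 from [-1, 4, -2] -> [4, -2]
  drop -1 from [-1, -3, -4] -> [-3, -4]
  satisfied 3 clause(s); 4 remain; assigned so far: [1]
unit clause [-2] forces x2=F; simplify:
  satisfied 3 clause(s); 1 remain; assigned so far: [1, 2]

Answer: x1=T x2=F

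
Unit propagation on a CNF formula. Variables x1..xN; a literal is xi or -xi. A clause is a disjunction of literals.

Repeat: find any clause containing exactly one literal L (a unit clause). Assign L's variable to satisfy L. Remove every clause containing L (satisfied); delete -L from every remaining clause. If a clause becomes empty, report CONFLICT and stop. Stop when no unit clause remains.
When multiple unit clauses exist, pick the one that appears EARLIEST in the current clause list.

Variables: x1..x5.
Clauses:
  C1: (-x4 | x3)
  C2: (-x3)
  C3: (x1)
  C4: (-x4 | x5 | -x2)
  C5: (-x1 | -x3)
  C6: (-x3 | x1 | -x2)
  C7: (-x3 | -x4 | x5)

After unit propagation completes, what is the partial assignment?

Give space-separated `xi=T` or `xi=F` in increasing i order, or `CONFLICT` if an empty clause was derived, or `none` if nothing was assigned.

Answer: x1=T x3=F x4=F

Derivation:
unit clause [-3] forces x3=F; simplify:
  drop 3 from [-4, 3] -> [-4]
  satisfied 4 clause(s); 3 remain; assigned so far: [3]
unit clause [-4] forces x4=F; simplify:
  satisfied 2 clause(s); 1 remain; assigned so far: [3, 4]
unit clause [1] forces x1=T; simplify:
  satisfied 1 clause(s); 0 remain; assigned so far: [1, 3, 4]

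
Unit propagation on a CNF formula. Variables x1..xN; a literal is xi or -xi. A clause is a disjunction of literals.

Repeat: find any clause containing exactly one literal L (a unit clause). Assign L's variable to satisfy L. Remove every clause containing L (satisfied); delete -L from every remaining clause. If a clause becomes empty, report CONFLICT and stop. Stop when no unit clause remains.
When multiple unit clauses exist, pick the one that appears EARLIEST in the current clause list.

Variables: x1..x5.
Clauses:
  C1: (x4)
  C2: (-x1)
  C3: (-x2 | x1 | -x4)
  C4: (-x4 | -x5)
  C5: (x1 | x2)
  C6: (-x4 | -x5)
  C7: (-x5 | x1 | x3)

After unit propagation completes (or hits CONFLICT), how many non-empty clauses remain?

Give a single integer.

Answer: 3

Derivation:
unit clause [4] forces x4=T; simplify:
  drop -4 from [-2, 1, -4] -> [-2, 1]
  drop -4 from [-4, -5] -> [-5]
  drop -4 from [-4, -5] -> [-5]
  satisfied 1 clause(s); 6 remain; assigned so far: [4]
unit clause [-1] forces x1=F; simplify:
  drop 1 from [-2, 1] -> [-2]
  drop 1 from [1, 2] -> [2]
  drop 1 from [-5, 1, 3] -> [-5, 3]
  satisfied 1 clause(s); 5 remain; assigned so far: [1, 4]
unit clause [-2] forces x2=F; simplify:
  drop 2 from [2] -> [] (empty!)
  satisfied 1 clause(s); 4 remain; assigned so far: [1, 2, 4]
CONFLICT (empty clause)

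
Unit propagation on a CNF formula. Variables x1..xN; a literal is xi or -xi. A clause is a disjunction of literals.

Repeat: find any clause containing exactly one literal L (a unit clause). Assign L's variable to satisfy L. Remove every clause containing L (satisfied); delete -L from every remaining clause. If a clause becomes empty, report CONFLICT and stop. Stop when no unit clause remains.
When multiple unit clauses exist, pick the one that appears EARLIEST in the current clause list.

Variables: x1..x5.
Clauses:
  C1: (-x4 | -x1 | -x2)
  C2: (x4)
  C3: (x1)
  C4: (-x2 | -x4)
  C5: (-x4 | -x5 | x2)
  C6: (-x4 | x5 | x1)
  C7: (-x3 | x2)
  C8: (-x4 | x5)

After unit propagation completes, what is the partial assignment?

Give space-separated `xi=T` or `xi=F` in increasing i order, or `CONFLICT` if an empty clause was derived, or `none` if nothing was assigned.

unit clause [4] forces x4=T; simplify:
  drop -4 from [-4, -1, -2] -> [-1, -2]
  drop -4 from [-2, -4] -> [-2]
  drop -4 from [-4, -5, 2] -> [-5, 2]
  drop -4 from [-4, 5, 1] -> [5, 1]
  drop -4 from [-4, 5] -> [5]
  satisfied 1 clause(s); 7 remain; assigned so far: [4]
unit clause [1] forces x1=T; simplify:
  drop -1 from [-1, -2] -> [-2]
  satisfied 2 clause(s); 5 remain; assigned so far: [1, 4]
unit clause [-2] forces x2=F; simplify:
  drop 2 from [-5, 2] -> [-5]
  drop 2 from [-3, 2] -> [-3]
  satisfied 2 clause(s); 3 remain; assigned so far: [1, 2, 4]
unit clause [-5] forces x5=F; simplify:
  drop 5 from [5] -> [] (empty!)
  satisfied 1 clause(s); 2 remain; assigned so far: [1, 2, 4, 5]
CONFLICT (empty clause)

Answer: CONFLICT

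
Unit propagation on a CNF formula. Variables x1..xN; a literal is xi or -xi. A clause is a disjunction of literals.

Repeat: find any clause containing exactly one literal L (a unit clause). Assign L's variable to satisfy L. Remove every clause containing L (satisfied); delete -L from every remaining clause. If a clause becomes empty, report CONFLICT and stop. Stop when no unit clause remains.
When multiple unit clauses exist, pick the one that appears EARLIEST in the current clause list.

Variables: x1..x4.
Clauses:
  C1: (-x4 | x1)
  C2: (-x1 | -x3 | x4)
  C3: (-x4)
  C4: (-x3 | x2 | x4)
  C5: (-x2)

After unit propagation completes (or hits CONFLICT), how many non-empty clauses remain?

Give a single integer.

Answer: 0

Derivation:
unit clause [-4] forces x4=F; simplify:
  drop 4 from [-1, -3, 4] -> [-1, -3]
  drop 4 from [-3, 2, 4] -> [-3, 2]
  satisfied 2 clause(s); 3 remain; assigned so far: [4]
unit clause [-2] forces x2=F; simplify:
  drop 2 from [-3, 2] -> [-3]
  satisfied 1 clause(s); 2 remain; assigned so far: [2, 4]
unit clause [-3] forces x3=F; simplify:
  satisfied 2 clause(s); 0 remain; assigned so far: [2, 3, 4]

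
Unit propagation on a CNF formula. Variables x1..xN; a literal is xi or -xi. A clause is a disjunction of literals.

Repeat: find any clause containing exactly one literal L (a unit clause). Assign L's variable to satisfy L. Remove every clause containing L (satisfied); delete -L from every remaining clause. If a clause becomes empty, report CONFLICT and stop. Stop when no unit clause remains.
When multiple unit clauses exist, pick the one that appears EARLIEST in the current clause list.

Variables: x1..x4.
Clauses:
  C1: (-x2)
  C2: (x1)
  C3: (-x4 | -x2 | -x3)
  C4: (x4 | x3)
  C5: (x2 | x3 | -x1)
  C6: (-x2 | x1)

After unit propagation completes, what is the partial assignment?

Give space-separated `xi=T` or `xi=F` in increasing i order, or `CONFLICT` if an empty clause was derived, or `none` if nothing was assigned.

Answer: x1=T x2=F x3=T

Derivation:
unit clause [-2] forces x2=F; simplify:
  drop 2 from [2, 3, -1] -> [3, -1]
  satisfied 3 clause(s); 3 remain; assigned so far: [2]
unit clause [1] forces x1=T; simplify:
  drop -1 from [3, -1] -> [3]
  satisfied 1 clause(s); 2 remain; assigned so far: [1, 2]
unit clause [3] forces x3=T; simplify:
  satisfied 2 clause(s); 0 remain; assigned so far: [1, 2, 3]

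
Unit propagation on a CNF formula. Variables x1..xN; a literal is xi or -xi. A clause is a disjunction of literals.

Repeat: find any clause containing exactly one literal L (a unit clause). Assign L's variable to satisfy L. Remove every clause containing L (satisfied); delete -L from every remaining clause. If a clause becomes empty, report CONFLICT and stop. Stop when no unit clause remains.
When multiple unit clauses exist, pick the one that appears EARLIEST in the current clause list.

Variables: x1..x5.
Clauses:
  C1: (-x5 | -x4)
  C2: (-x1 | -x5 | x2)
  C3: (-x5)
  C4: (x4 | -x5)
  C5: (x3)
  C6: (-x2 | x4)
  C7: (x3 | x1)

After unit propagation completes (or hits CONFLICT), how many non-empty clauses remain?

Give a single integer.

Answer: 1

Derivation:
unit clause [-5] forces x5=F; simplify:
  satisfied 4 clause(s); 3 remain; assigned so far: [5]
unit clause [3] forces x3=T; simplify:
  satisfied 2 clause(s); 1 remain; assigned so far: [3, 5]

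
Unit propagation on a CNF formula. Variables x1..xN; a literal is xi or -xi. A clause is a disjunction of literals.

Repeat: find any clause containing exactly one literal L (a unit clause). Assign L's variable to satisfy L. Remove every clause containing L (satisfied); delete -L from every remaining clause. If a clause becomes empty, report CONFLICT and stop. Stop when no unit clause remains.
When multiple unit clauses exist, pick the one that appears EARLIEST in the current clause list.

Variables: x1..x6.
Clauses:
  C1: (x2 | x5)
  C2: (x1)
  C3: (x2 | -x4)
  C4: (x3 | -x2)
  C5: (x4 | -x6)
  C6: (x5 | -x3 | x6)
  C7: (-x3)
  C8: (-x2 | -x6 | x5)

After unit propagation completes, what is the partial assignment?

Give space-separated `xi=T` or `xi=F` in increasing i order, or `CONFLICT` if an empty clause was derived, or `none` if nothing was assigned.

unit clause [1] forces x1=T; simplify:
  satisfied 1 clause(s); 7 remain; assigned so far: [1]
unit clause [-3] forces x3=F; simplify:
  drop 3 from [3, -2] -> [-2]
  satisfied 2 clause(s); 5 remain; assigned so far: [1, 3]
unit clause [-2] forces x2=F; simplify:
  drop 2 from [2, 5] -> [5]
  drop 2 from [2, -4] -> [-4]
  satisfied 2 clause(s); 3 remain; assigned so far: [1, 2, 3]
unit clause [5] forces x5=T; simplify:
  satisfied 1 clause(s); 2 remain; assigned so far: [1, 2, 3, 5]
unit clause [-4] forces x4=F; simplify:
  drop 4 from [4, -6] -> [-6]
  satisfied 1 clause(s); 1 remain; assigned so far: [1, 2, 3, 4, 5]
unit clause [-6] forces x6=F; simplify:
  satisfied 1 clause(s); 0 remain; assigned so far: [1, 2, 3, 4, 5, 6]

Answer: x1=T x2=F x3=F x4=F x5=T x6=F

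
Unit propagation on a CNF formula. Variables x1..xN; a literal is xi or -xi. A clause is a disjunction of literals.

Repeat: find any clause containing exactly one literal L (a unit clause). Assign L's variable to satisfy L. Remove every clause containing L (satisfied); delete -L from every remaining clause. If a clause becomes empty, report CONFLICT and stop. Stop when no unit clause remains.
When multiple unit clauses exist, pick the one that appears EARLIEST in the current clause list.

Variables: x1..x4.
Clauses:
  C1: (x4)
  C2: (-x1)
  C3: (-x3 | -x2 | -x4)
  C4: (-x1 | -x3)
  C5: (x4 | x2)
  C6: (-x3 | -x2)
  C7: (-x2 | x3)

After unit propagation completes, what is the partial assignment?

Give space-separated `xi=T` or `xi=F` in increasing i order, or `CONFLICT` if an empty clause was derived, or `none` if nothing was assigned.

unit clause [4] forces x4=T; simplify:
  drop -4 from [-3, -2, -4] -> [-3, -2]
  satisfied 2 clause(s); 5 remain; assigned so far: [4]
unit clause [-1] forces x1=F; simplify:
  satisfied 2 clause(s); 3 remain; assigned so far: [1, 4]

Answer: x1=F x4=T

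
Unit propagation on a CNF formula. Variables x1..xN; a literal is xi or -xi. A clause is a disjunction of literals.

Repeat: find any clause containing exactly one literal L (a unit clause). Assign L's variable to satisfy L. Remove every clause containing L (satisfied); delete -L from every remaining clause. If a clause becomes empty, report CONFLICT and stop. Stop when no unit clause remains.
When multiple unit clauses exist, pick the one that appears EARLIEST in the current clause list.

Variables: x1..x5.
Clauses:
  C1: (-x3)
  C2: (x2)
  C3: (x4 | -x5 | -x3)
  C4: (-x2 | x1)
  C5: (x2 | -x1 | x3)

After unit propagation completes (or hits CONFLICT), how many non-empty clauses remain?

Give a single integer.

Answer: 0

Derivation:
unit clause [-3] forces x3=F; simplify:
  drop 3 from [2, -1, 3] -> [2, -1]
  satisfied 2 clause(s); 3 remain; assigned so far: [3]
unit clause [2] forces x2=T; simplify:
  drop -2 from [-2, 1] -> [1]
  satisfied 2 clause(s); 1 remain; assigned so far: [2, 3]
unit clause [1] forces x1=T; simplify:
  satisfied 1 clause(s); 0 remain; assigned so far: [1, 2, 3]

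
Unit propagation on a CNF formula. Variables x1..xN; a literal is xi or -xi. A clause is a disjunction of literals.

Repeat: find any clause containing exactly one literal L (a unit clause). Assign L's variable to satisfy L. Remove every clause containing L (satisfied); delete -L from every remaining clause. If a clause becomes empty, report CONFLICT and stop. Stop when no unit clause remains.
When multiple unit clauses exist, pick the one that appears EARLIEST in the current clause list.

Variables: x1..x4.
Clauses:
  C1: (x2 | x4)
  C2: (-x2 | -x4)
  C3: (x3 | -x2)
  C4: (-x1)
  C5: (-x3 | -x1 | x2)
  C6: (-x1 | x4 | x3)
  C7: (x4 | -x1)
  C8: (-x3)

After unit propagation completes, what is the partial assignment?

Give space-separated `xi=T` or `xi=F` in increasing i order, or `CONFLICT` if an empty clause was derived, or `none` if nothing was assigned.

unit clause [-1] forces x1=F; simplify:
  satisfied 4 clause(s); 4 remain; assigned so far: [1]
unit clause [-3] forces x3=F; simplify:
  drop 3 from [3, -2] -> [-2]
  satisfied 1 clause(s); 3 remain; assigned so far: [1, 3]
unit clause [-2] forces x2=F; simplify:
  drop 2 from [2, 4] -> [4]
  satisfied 2 clause(s); 1 remain; assigned so far: [1, 2, 3]
unit clause [4] forces x4=T; simplify:
  satisfied 1 clause(s); 0 remain; assigned so far: [1, 2, 3, 4]

Answer: x1=F x2=F x3=F x4=T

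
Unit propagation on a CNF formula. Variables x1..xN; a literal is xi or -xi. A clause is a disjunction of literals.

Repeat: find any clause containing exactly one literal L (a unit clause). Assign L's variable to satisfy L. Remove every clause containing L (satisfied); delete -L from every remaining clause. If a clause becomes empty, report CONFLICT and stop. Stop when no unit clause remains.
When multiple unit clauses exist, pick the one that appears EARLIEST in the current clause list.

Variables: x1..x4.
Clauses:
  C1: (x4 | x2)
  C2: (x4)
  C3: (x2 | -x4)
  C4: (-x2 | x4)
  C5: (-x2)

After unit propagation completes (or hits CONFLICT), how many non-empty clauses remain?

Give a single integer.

Answer: 0

Derivation:
unit clause [4] forces x4=T; simplify:
  drop -4 from [2, -4] -> [2]
  satisfied 3 clause(s); 2 remain; assigned so far: [4]
unit clause [2] forces x2=T; simplify:
  drop -2 from [-2] -> [] (empty!)
  satisfied 1 clause(s); 1 remain; assigned so far: [2, 4]
CONFLICT (empty clause)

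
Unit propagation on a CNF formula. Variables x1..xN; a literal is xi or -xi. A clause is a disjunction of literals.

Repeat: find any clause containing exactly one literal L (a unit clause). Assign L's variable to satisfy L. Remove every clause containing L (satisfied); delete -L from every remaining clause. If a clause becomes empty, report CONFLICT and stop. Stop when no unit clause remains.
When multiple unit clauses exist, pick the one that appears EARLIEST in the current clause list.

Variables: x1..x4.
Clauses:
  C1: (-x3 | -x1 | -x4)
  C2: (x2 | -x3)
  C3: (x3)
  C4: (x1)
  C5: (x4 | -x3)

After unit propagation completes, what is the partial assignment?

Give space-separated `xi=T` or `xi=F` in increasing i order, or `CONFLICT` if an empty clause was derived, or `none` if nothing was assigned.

Answer: CONFLICT

Derivation:
unit clause [3] forces x3=T; simplify:
  drop -3 from [-3, -1, -4] -> [-1, -4]
  drop -3 from [2, -3] -> [2]
  drop -3 from [4, -3] -> [4]
  satisfied 1 clause(s); 4 remain; assigned so far: [3]
unit clause [2] forces x2=T; simplify:
  satisfied 1 clause(s); 3 remain; assigned so far: [2, 3]
unit clause [1] forces x1=T; simplify:
  drop -1 from [-1, -4] -> [-4]
  satisfied 1 clause(s); 2 remain; assigned so far: [1, 2, 3]
unit clause [-4] forces x4=F; simplify:
  drop 4 from [4] -> [] (empty!)
  satisfied 1 clause(s); 1 remain; assigned so far: [1, 2, 3, 4]
CONFLICT (empty clause)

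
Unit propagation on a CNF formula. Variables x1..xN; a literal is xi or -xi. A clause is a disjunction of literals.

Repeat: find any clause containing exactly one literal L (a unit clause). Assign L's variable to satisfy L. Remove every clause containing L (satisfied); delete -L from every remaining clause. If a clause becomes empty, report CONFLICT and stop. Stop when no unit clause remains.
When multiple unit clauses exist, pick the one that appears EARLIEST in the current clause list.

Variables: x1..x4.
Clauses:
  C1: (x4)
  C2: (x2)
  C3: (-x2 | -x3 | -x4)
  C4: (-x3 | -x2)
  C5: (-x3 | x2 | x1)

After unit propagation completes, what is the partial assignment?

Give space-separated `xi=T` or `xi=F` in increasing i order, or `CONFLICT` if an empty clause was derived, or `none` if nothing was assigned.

unit clause [4] forces x4=T; simplify:
  drop -4 from [-2, -3, -4] -> [-2, -3]
  satisfied 1 clause(s); 4 remain; assigned so far: [4]
unit clause [2] forces x2=T; simplify:
  drop -2 from [-2, -3] -> [-3]
  drop -2 from [-3, -2] -> [-3]
  satisfied 2 clause(s); 2 remain; assigned so far: [2, 4]
unit clause [-3] forces x3=F; simplify:
  satisfied 2 clause(s); 0 remain; assigned so far: [2, 3, 4]

Answer: x2=T x3=F x4=T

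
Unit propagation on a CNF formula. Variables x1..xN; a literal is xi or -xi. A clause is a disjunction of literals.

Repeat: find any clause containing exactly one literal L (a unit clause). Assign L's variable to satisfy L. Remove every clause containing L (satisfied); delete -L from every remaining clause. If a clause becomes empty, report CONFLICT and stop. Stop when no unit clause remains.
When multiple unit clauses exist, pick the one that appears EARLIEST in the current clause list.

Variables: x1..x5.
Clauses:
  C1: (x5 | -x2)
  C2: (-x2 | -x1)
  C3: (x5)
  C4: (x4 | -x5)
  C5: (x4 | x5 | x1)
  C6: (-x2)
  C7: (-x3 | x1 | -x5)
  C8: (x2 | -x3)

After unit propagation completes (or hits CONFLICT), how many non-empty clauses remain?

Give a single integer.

Answer: 0

Derivation:
unit clause [5] forces x5=T; simplify:
  drop -5 from [4, -5] -> [4]
  drop -5 from [-3, 1, -5] -> [-3, 1]
  satisfied 3 clause(s); 5 remain; assigned so far: [5]
unit clause [4] forces x4=T; simplify:
  satisfied 1 clause(s); 4 remain; assigned so far: [4, 5]
unit clause [-2] forces x2=F; simplify:
  drop 2 from [2, -3] -> [-3]
  satisfied 2 clause(s); 2 remain; assigned so far: [2, 4, 5]
unit clause [-3] forces x3=F; simplify:
  satisfied 2 clause(s); 0 remain; assigned so far: [2, 3, 4, 5]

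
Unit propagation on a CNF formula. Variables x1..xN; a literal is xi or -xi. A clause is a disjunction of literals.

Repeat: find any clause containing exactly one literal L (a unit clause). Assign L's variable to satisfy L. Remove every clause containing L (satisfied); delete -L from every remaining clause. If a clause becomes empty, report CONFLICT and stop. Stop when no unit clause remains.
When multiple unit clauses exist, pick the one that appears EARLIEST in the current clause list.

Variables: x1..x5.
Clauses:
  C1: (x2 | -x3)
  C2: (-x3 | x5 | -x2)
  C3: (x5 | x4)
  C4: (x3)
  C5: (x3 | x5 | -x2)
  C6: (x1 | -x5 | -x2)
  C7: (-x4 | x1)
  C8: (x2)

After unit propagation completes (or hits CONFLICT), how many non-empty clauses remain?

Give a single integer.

unit clause [3] forces x3=T; simplify:
  drop -3 from [2, -3] -> [2]
  drop -3 from [-3, 5, -2] -> [5, -2]
  satisfied 2 clause(s); 6 remain; assigned so far: [3]
unit clause [2] forces x2=T; simplify:
  drop -2 from [5, -2] -> [5]
  drop -2 from [1, -5, -2] -> [1, -5]
  satisfied 2 clause(s); 4 remain; assigned so far: [2, 3]
unit clause [5] forces x5=T; simplify:
  drop -5 from [1, -5] -> [1]
  satisfied 2 clause(s); 2 remain; assigned so far: [2, 3, 5]
unit clause [1] forces x1=T; simplify:
  satisfied 2 clause(s); 0 remain; assigned so far: [1, 2, 3, 5]

Answer: 0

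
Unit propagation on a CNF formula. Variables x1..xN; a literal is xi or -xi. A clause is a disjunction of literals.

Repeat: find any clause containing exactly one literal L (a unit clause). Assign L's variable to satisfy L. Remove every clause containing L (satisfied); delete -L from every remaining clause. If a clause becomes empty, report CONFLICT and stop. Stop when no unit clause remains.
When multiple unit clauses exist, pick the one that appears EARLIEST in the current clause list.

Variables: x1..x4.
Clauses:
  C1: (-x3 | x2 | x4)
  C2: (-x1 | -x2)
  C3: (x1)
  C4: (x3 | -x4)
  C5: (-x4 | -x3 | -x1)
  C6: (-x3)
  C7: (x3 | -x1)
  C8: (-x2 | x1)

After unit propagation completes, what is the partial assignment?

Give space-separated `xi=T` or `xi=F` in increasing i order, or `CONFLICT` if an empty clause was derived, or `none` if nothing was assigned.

unit clause [1] forces x1=T; simplify:
  drop -1 from [-1, -2] -> [-2]
  drop -1 from [-4, -3, -1] -> [-4, -3]
  drop -1 from [3, -1] -> [3]
  satisfied 2 clause(s); 6 remain; assigned so far: [1]
unit clause [-2] forces x2=F; simplify:
  drop 2 from [-3, 2, 4] -> [-3, 4]
  satisfied 1 clause(s); 5 remain; assigned so far: [1, 2]
unit clause [-3] forces x3=F; simplify:
  drop 3 from [3, -4] -> [-4]
  drop 3 from [3] -> [] (empty!)
  satisfied 3 clause(s); 2 remain; assigned so far: [1, 2, 3]
CONFLICT (empty clause)

Answer: CONFLICT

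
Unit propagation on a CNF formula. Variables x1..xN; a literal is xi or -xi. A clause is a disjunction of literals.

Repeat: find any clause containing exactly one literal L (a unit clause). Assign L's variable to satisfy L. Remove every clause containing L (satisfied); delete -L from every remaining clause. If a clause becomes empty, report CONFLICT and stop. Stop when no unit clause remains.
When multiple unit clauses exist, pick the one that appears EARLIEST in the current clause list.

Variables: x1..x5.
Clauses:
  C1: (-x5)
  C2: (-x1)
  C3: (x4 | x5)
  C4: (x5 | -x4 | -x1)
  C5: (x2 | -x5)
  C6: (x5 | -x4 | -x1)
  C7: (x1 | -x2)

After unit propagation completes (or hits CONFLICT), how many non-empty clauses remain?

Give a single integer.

Answer: 0

Derivation:
unit clause [-5] forces x5=F; simplify:
  drop 5 from [4, 5] -> [4]
  drop 5 from [5, -4, -1] -> [-4, -1]
  drop 5 from [5, -4, -1] -> [-4, -1]
  satisfied 2 clause(s); 5 remain; assigned so far: [5]
unit clause [-1] forces x1=F; simplify:
  drop 1 from [1, -2] -> [-2]
  satisfied 3 clause(s); 2 remain; assigned so far: [1, 5]
unit clause [4] forces x4=T; simplify:
  satisfied 1 clause(s); 1 remain; assigned so far: [1, 4, 5]
unit clause [-2] forces x2=F; simplify:
  satisfied 1 clause(s); 0 remain; assigned so far: [1, 2, 4, 5]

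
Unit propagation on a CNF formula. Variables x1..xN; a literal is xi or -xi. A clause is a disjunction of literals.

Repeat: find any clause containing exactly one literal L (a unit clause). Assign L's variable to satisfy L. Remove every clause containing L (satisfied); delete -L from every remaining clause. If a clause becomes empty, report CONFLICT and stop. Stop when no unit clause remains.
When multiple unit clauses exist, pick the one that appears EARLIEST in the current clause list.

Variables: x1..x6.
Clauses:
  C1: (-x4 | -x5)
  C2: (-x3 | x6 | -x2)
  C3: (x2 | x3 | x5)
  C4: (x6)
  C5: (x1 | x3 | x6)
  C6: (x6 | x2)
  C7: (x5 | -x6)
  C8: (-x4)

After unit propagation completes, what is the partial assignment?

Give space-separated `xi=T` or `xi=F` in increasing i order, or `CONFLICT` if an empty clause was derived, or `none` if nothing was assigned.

Answer: x4=F x5=T x6=T

Derivation:
unit clause [6] forces x6=T; simplify:
  drop -6 from [5, -6] -> [5]
  satisfied 4 clause(s); 4 remain; assigned so far: [6]
unit clause [5] forces x5=T; simplify:
  drop -5 from [-4, -5] -> [-4]
  satisfied 2 clause(s); 2 remain; assigned so far: [5, 6]
unit clause [-4] forces x4=F; simplify:
  satisfied 2 clause(s); 0 remain; assigned so far: [4, 5, 6]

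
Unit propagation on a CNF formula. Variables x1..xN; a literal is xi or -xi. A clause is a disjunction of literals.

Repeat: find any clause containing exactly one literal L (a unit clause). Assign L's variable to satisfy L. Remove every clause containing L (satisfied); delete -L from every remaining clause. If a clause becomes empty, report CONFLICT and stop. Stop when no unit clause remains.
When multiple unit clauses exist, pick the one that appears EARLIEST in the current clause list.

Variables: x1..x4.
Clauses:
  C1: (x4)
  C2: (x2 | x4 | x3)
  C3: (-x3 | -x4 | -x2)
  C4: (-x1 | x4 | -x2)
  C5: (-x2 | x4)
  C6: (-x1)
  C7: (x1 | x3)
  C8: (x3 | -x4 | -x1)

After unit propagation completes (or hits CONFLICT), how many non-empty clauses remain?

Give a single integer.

unit clause [4] forces x4=T; simplify:
  drop -4 from [-3, -4, -2] -> [-3, -2]
  drop -4 from [3, -4, -1] -> [3, -1]
  satisfied 4 clause(s); 4 remain; assigned so far: [4]
unit clause [-1] forces x1=F; simplify:
  drop 1 from [1, 3] -> [3]
  satisfied 2 clause(s); 2 remain; assigned so far: [1, 4]
unit clause [3] forces x3=T; simplify:
  drop -3 from [-3, -2] -> [-2]
  satisfied 1 clause(s); 1 remain; assigned so far: [1, 3, 4]
unit clause [-2] forces x2=F; simplify:
  satisfied 1 clause(s); 0 remain; assigned so far: [1, 2, 3, 4]

Answer: 0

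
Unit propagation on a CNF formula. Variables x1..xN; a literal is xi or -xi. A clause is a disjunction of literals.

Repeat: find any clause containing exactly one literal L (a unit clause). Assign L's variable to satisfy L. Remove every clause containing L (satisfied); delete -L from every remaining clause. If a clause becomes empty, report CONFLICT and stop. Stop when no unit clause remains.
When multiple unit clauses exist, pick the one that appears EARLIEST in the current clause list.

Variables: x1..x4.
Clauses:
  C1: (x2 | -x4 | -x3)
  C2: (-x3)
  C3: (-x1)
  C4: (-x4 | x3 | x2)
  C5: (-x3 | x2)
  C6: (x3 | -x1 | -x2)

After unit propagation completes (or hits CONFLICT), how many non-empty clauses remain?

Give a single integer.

Answer: 1

Derivation:
unit clause [-3] forces x3=F; simplify:
  drop 3 from [-4, 3, 2] -> [-4, 2]
  drop 3 from [3, -1, -2] -> [-1, -2]
  satisfied 3 clause(s); 3 remain; assigned so far: [3]
unit clause [-1] forces x1=F; simplify:
  satisfied 2 clause(s); 1 remain; assigned so far: [1, 3]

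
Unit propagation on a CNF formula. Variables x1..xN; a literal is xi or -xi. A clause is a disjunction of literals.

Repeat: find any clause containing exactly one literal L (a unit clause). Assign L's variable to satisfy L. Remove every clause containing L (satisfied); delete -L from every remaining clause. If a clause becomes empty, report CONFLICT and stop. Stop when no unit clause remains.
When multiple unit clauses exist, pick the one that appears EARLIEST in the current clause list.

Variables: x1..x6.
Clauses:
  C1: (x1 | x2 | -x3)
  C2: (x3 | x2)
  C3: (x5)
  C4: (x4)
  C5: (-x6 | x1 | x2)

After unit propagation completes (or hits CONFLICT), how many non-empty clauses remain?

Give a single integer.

Answer: 3

Derivation:
unit clause [5] forces x5=T; simplify:
  satisfied 1 clause(s); 4 remain; assigned so far: [5]
unit clause [4] forces x4=T; simplify:
  satisfied 1 clause(s); 3 remain; assigned so far: [4, 5]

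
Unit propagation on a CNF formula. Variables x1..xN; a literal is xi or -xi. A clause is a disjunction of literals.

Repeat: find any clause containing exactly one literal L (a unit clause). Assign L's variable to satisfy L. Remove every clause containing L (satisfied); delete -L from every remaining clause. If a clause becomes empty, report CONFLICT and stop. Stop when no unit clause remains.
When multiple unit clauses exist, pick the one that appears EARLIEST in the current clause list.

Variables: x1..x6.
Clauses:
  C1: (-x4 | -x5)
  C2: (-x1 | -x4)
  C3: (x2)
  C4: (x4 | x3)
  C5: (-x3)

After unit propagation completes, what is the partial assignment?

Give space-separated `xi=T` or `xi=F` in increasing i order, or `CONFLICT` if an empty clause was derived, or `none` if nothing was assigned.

unit clause [2] forces x2=T; simplify:
  satisfied 1 clause(s); 4 remain; assigned so far: [2]
unit clause [-3] forces x3=F; simplify:
  drop 3 from [4, 3] -> [4]
  satisfied 1 clause(s); 3 remain; assigned so far: [2, 3]
unit clause [4] forces x4=T; simplify:
  drop -4 from [-4, -5] -> [-5]
  drop -4 from [-1, -4] -> [-1]
  satisfied 1 clause(s); 2 remain; assigned so far: [2, 3, 4]
unit clause [-5] forces x5=F; simplify:
  satisfied 1 clause(s); 1 remain; assigned so far: [2, 3, 4, 5]
unit clause [-1] forces x1=F; simplify:
  satisfied 1 clause(s); 0 remain; assigned so far: [1, 2, 3, 4, 5]

Answer: x1=F x2=T x3=F x4=T x5=F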